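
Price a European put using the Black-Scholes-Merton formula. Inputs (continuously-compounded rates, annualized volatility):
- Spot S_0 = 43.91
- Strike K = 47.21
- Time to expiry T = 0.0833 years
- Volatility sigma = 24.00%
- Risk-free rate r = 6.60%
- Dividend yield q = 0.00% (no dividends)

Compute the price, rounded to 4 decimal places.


Answer: Price = 3.3201

Derivation:
d1 = (ln(S/K) + (r - q + 0.5*sigma^2) * T) / (sigma * sqrt(T)) = -0.93212807
d2 = d1 - sigma * sqrt(T) = -1.00139625
exp(-rT) = 0.99451729; exp(-qT) = 1.00000000
P = K * exp(-rT) * N(-d2) - S_0 * exp(-qT) * N(-d1)
N(-d1) = 0.82436483; N(-d2) = 0.84168236
P = 47.2100 * 0.99451729 * 0.84168236 - 43.9100 * 1.00000000 * 0.82436483 = 3.3201


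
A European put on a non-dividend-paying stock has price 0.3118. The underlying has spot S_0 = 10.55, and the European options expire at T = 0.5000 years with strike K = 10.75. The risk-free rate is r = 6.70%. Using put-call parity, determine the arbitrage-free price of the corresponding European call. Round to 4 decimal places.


Put-call parity: C - P = S_0 * exp(-qT) - K * exp(-rT).
S_0 * exp(-qT) = 10.5500 * 1.00000000 = 10.55000000
K * exp(-rT) = 10.7500 * 0.96705491 = 10.39584030
C = P + S*exp(-qT) - K*exp(-rT)
C = 0.3118 + 10.55000000 - 10.39584030 = 0.4660

Answer: Call price = 0.4660


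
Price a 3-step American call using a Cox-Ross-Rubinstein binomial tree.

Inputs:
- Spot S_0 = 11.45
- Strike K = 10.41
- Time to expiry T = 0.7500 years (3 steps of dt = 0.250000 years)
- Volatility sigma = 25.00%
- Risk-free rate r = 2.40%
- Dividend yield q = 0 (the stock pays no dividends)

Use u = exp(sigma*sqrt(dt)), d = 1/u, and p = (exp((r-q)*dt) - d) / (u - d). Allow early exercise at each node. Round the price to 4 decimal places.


dt = T/N = 0.250000
u = exp(sigma*sqrt(dt)) = 1.133148; d = 1/u = 0.882497
p = (exp((r-q)*dt) - d) / (u - d) = 0.492800
Discount per step: exp(-r*dt) = 0.994018
Stock lattice S(k, i) with i counting down-moves:
  k=0: S(0,0) = 11.4500
  k=1: S(1,0) = 12.9745; S(1,1) = 10.1046
  k=2: S(2,0) = 14.7021; S(2,1) = 11.4500; S(2,2) = 8.9173
  k=3: S(3,0) = 16.6597; S(3,1) = 12.9745; S(3,2) = 10.1046; S(3,3) = 7.8695
Terminal payoffs V(N, i) = max(S_T - K, 0):
  V(3,0) = 6.249652; V(3,1) = 2.564550; V(3,2) = 0.000000; V(3,3) = 0.000000
Backward induction: V(k, i) = exp(-r*dt) * [p * V(k+1, i) + (1-p) * V(k+1, i+1)]; then take max(V_cont, immediate exercise) for American.
  V(2,0) = exp(-r*dt) * [p*6.249652 + (1-p)*2.564550] = 4.354364; exercise = 4.292091; V(2,0) = max -> 4.354364
  V(2,1) = exp(-r*dt) * [p*2.564550 + (1-p)*0.000000] = 1.256250; exercise = 1.040000; V(2,1) = max -> 1.256250
  V(2,2) = exp(-r*dt) * [p*0.000000 + (1-p)*0.000000] = 0.000000; exercise = 0.000000; V(2,2) = max -> 0.000000
  V(1,0) = exp(-r*dt) * [p*4.354364 + (1-p)*1.256250] = 2.766353; exercise = 2.564550; V(1,0) = max -> 2.766353
  V(1,1) = exp(-r*dt) * [p*1.256250 + (1-p)*0.000000] = 0.615377; exercise = 0.000000; V(1,1) = max -> 0.615377
  V(0,0) = exp(-r*dt) * [p*2.766353 + (1-p)*0.615377] = 1.665356; exercise = 1.040000; V(0,0) = max -> 1.665356

Answer: Price = V(0,0) = 1.6654


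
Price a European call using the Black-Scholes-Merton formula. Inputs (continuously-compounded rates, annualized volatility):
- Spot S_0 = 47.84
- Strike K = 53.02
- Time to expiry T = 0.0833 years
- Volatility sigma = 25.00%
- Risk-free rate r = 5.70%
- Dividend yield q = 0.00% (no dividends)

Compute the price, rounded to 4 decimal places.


d1 = (ln(S/K) + (r - q + 0.5*sigma^2) * T) / (sigma * sqrt(T)) = -1.32293990
d2 = d1 - sigma * sqrt(T) = -1.39509424
exp(-rT) = 0.99526315; exp(-qT) = 1.00000000
C = S_0 * exp(-qT) * N(d1) - K * exp(-rT) * N(d2)
N(d1) = 0.09292768; N(d2) = 0.08149371
C = 47.8400 * 1.00000000 * 0.09292768 - 53.0200 * 0.99526315 * 0.08149371 = 0.1453

Answer: Price = 0.1453


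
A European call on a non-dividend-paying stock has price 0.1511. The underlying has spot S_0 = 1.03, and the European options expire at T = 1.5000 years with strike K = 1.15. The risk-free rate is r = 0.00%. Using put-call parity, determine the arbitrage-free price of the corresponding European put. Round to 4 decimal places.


Answer: Put price = 0.2711

Derivation:
Put-call parity: C - P = S_0 * exp(-qT) - K * exp(-rT).
S_0 * exp(-qT) = 1.0300 * 1.00000000 = 1.03000000
K * exp(-rT) = 1.1500 * 1.00000000 = 1.15000000
P = C - S*exp(-qT) + K*exp(-rT)
P = 0.1511 - 1.03000000 + 1.15000000 = 0.2711


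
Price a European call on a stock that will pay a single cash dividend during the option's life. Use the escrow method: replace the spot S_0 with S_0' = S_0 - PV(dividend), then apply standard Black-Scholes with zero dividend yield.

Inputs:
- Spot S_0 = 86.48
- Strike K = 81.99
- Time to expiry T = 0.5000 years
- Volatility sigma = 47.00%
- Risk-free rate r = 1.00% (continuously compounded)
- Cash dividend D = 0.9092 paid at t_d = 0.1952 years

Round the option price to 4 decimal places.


Answer: Price = 13.1386

Derivation:
PV(D) = D * exp(-r * t_d) = 0.9092 * 0.99804990 = 0.90742697
S_0' = S_0 - PV(D) = 86.4800 - 0.90742697 = 85.57257303
d1 = (ln(S_0'/K) + (r + sigma^2/2)*T) / (sigma*sqrt(T)) = 0.30990093
d2 = d1 - sigma*sqrt(T) = -0.02243925
exp(-rT) = 0.99501248
N(d1) = 0.62168185; N(d2) = 0.49104878
C = S_0' * N(d1) - K * exp(-rT) * N(d2) = 85.57257303 * 0.62168185 - 81.9900 * 0.99501248 * 0.49104878 = 13.1386


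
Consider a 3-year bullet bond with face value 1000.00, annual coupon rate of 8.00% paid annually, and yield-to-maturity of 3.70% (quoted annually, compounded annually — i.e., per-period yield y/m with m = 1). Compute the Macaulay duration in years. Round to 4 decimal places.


Answer: Macaulay duration = 2.7958 years

Derivation:
Coupon per period c = face * coupon_rate / m = 80.000000
Periods per year m = 1; per-period yield y/m = 0.037000
Number of cashflows N = 3
Cashflows (t years, CF_t, discount factor 1/(1+y/m)^(m*t), PV):
  t = 1.0000: CF_t = 80.000000, DF = 0.964320, PV = 77.145612
  t = 2.0000: CF_t = 80.000000, DF = 0.929913, PV = 74.393069
  t = 3.0000: CF_t = 1080.000000, DF = 0.896734, PV = 968.472930
Price P = sum_t PV_t = 1120.011611
Macaulay numerator sum_t t * PV_t:
  t * PV_t at t = 1.0000: 77.145612
  t * PV_t at t = 2.0000: 148.786138
  t * PV_t at t = 3.0000: 2905.418791
Macaulay duration D = (sum_t t * PV_t) / P = 3131.350541 / 1120.011611 = 2.795820


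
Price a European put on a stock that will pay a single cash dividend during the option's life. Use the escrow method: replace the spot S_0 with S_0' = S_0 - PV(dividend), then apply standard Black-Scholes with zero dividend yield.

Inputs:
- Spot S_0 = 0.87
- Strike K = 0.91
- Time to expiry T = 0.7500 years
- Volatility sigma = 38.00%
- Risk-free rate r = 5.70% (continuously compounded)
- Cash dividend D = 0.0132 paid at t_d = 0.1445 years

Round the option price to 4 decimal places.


Answer: Price = 0.1206

Derivation:
PV(D) = D * exp(-r * t_d) = 0.0132 * 0.99179733 = 0.01309172
S_0' = S_0 - PV(D) = 0.8700 - 0.01309172 = 0.85690828
d1 = (ln(S_0'/K) + (r + sigma^2/2)*T) / (sigma*sqrt(T)) = 0.11178195
d2 = d1 - sigma*sqrt(T) = -0.21730770
exp(-rT) = 0.95815090
N(-d1) = 0.45549815; N(-d2) = 0.58601572
P = K * exp(-rT) * N(-d2) - S_0' * N(-d1) = 0.9100 * 0.95815090 * 0.58601572 - 0.85690828 * 0.45549815 = 0.1206


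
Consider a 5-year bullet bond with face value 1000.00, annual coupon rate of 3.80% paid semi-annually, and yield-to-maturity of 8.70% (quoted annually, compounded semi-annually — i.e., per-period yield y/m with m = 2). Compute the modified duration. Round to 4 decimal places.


Answer: Modified duration = 4.3542

Derivation:
Coupon per period c = face * coupon_rate / m = 19.000000
Periods per year m = 2; per-period yield y/m = 0.043500
Number of cashflows N = 10
Cashflows (t years, CF_t, discount factor 1/(1+y/m)^(m*t), PV):
  t = 0.5000: CF_t = 19.000000, DF = 0.958313, PV = 18.207954
  t = 1.0000: CF_t = 19.000000, DF = 0.918365, PV = 17.448926
  t = 1.5000: CF_t = 19.000000, DF = 0.880081, PV = 16.721539
  t = 2.0000: CF_t = 19.000000, DF = 0.843393, PV = 16.024474
  t = 2.5000: CF_t = 19.000000, DF = 0.808235, PV = 15.356468
  t = 3.0000: CF_t = 19.000000, DF = 0.774543, PV = 14.716308
  t = 3.5000: CF_t = 19.000000, DF = 0.742254, PV = 14.102835
  t = 4.0000: CF_t = 19.000000, DF = 0.711312, PV = 13.514935
  t = 4.5000: CF_t = 19.000000, DF = 0.681660, PV = 12.951543
  t = 5.0000: CF_t = 1019.000000, DF = 0.653244, PV = 665.655692
Price P = sum_t PV_t = 804.700675
First compute Macaulay numerator sum_t t * PV_t:
  t * PV_t at t = 0.5000: 9.103977
  t * PV_t at t = 1.0000: 17.448926
  t * PV_t at t = 1.5000: 25.082308
  t * PV_t at t = 2.0000: 32.048948
  t * PV_t at t = 2.5000: 38.391170
  t * PV_t at t = 3.0000: 44.148925
  t * PV_t at t = 3.5000: 49.359923
  t * PV_t at t = 4.0000: 54.059742
  t * PV_t at t = 4.5000: 58.281945
  t * PV_t at t = 5.0000: 3328.278460
Macaulay duration D = 3656.204323 / 804.700675 = 4.543558
Modified duration = D / (1 + y/m) = 4.543558 / (1 + 0.043500) = 4.354153


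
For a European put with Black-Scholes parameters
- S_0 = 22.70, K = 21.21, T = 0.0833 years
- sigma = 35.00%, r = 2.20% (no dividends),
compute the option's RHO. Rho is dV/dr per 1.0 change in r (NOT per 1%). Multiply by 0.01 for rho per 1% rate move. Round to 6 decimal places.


d1 = 0.7407422176; d2 = 0.6397261298
phi(d1) = 0.3032226121; exp(-qT) = 1.0000000000; exp(-rT) = 0.9981690782
N(-d2) = 0.2611753324
Rho = -K*T*exp(-rT)*N(-d2) = -21.2100 * 0.0833 * 0.9981690782 * 0.2611753324 = -0.460598

Answer: Rho = -0.460598


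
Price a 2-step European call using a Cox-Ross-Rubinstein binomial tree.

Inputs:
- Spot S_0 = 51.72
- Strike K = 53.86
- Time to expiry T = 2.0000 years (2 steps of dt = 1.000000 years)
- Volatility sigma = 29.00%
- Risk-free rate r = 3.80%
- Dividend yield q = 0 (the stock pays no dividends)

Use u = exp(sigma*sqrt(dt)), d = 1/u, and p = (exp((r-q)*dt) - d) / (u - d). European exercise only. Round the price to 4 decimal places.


dt = T/N = 1.000000
u = exp(sigma*sqrt(dt)) = 1.336427; d = 1/u = 0.748264
p = (exp((r-q)*dt) - d) / (u - d) = 0.493855
Discount per step: exp(-r*dt) = 0.962713
Stock lattice S(k, i) with i counting down-moves:
  k=0: S(0,0) = 51.7200
  k=1: S(1,0) = 69.1200; S(1,1) = 38.7002
  k=2: S(2,0) = 92.3739; S(2,1) = 51.7200; S(2,2) = 28.9579
Terminal payoffs V(N, i) = max(S_T - K, 0):
  V(2,0) = 38.513908; V(2,1) = 0.000000; V(2,2) = 0.000000
Backward induction: V(k, i) = exp(-r*dt) * [p * V(k+1, i) + (1-p) * V(k+1, i+1)].
  V(1,0) = exp(-r*dt) * [p*38.513908 + (1-p)*0.000000] = 18.311074
  V(1,1) = exp(-r*dt) * [p*0.000000 + (1-p)*0.000000] = 0.000000
  V(0,0) = exp(-r*dt) * [p*18.311074 + (1-p)*0.000000] = 8.705827

Answer: Price = V(0,0) = 8.7058


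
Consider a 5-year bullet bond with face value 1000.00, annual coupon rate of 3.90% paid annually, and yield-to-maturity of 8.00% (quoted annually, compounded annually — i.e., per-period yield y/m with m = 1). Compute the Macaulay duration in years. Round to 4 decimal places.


Coupon per period c = face * coupon_rate / m = 39.000000
Periods per year m = 1; per-period yield y/m = 0.080000
Number of cashflows N = 5
Cashflows (t years, CF_t, discount factor 1/(1+y/m)^(m*t), PV):
  t = 1.0000: CF_t = 39.000000, DF = 0.925926, PV = 36.111111
  t = 2.0000: CF_t = 39.000000, DF = 0.857339, PV = 33.436214
  t = 3.0000: CF_t = 39.000000, DF = 0.793832, PV = 30.959457
  t = 4.0000: CF_t = 39.000000, DF = 0.735030, PV = 28.666164
  t = 5.0000: CF_t = 1039.000000, DF = 0.680583, PV = 707.125942
Price P = sum_t PV_t = 836.298888
Macaulay numerator sum_t t * PV_t:
  t * PV_t at t = 1.0000: 36.111111
  t * PV_t at t = 2.0000: 66.872428
  t * PV_t at t = 3.0000: 92.878372
  t * PV_t at t = 4.0000: 114.664657
  t * PV_t at t = 5.0000: 3535.629709
Macaulay duration D = (sum_t t * PV_t) / P = 3846.156277 / 836.298888 = 4.599021

Answer: Macaulay duration = 4.5990 years


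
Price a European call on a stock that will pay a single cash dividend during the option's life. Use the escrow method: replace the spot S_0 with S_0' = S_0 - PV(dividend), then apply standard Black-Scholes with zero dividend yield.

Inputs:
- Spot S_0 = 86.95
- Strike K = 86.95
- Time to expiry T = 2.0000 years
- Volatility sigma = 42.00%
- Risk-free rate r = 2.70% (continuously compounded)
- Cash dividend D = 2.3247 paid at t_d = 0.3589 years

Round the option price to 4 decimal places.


Answer: Price = 20.6563

Derivation:
PV(D) = D * exp(-r * t_d) = 2.3247 * 0.99035650 = 2.30228175
S_0' = S_0 - PV(D) = 86.9500 - 2.30228175 = 84.64771825
d1 = (ln(S_0'/K) + (r + sigma^2/2)*T) / (sigma*sqrt(T)) = 0.34271936
d2 = d1 - sigma*sqrt(T) = -0.25125034
exp(-rT) = 0.94743211
N(d1) = 0.63409520; N(d2) = 0.40081028
C = S_0' * N(d1) - K * exp(-rT) * N(d2) = 84.64771825 * 0.63409520 - 86.9500 * 0.94743211 * 0.40081028 = 20.6563


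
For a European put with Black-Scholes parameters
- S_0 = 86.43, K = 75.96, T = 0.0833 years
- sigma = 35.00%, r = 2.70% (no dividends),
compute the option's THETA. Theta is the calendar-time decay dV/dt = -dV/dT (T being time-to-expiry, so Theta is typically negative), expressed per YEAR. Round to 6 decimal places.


d1 = 1.3510637737; d2 = 1.2500476858
phi(d1) = 0.1601530764; exp(-qT) = 1.0000000000; exp(-rT) = 0.9977534273
Theta = -S*exp(-qT)*phi(d1)*sigma/(2*sqrt(T)) + r*K*exp(-rT)*N(-d2) - q*S*exp(-qT)*N(-d1)
N(-d1) = 0.0883375024; N(-d2) = 0.1056410642; sqrt(T) = 0.2886173938
Term 1 = -86.4300 * 1.0000000000 * 0.1601530764 * 0.3500 / (2 * 0.2886173938) = -8.3929637328
Term 2 = 0.0270 * 75.9600 * 0.9977534273 * 0.1056410642 = 0.2161746259
Term 3 = 0 (no dividend yield, q = 0)
Theta = -8.3929637328 + (0.2161746259) + (0.0000000000) = -8.176789

Answer: Theta = -8.176789


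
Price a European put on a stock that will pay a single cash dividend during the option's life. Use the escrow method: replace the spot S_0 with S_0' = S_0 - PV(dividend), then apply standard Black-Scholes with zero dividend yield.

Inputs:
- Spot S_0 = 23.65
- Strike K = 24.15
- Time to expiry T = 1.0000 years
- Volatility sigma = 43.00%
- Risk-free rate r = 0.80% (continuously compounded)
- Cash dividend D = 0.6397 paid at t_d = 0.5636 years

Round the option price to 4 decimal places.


Answer: Price = 4.4874

Derivation:
PV(D) = D * exp(-r * t_d) = 0.6397 * 0.99550135 = 0.63682221
S_0' = S_0 - PV(D) = 23.6500 - 0.63682221 = 23.01317779
d1 = (ln(S_0'/K) + (r + sigma^2/2)*T) / (sigma*sqrt(T)) = 0.12147121
d2 = d1 - sigma*sqrt(T) = -0.30852879
exp(-rT) = 0.99203191
N(-d1) = 0.45165891; N(-d2) = 0.62116000
P = K * exp(-rT) * N(-d2) - S_0' * N(-d1) = 24.1500 * 0.99203191 * 0.62116000 - 23.01317779 * 0.45165891 = 4.4874


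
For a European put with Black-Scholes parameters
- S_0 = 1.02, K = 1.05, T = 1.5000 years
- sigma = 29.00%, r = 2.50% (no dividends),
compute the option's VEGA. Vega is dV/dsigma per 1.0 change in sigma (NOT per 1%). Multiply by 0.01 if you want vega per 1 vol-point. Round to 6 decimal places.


Answer: Vega = 0.488354

Derivation:
d1 = 0.2015548927; d2 = -0.1536211200
phi(d1) = 0.3909206344; exp(-qT) = 1.0000000000; exp(-rT) = 0.9631944177
Vega = S * exp(-qT) * phi(d1) * sqrt(T) = 1.0200 * 1.0000000000 * 0.3909206344 * 1.2247448714 = 0.488354


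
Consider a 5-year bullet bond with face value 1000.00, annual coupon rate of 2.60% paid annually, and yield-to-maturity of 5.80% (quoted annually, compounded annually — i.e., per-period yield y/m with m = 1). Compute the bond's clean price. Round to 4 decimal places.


Answer: Price = 864.4678

Derivation:
Coupon per period c = face * coupon_rate / m = 26.000000
Periods per year m = 1; per-period yield y/m = 0.058000
Number of cashflows N = 5
Cashflows (t years, CF_t, discount factor 1/(1+y/m)^(m*t), PV):
  t = 1.0000: CF_t = 26.000000, DF = 0.945180, PV = 24.574669
  t = 2.0000: CF_t = 26.000000, DF = 0.893364, PV = 23.227476
  t = 3.0000: CF_t = 26.000000, DF = 0.844390, PV = 21.954136
  t = 4.0000: CF_t = 26.000000, DF = 0.798100, PV = 20.750601
  t = 5.0000: CF_t = 1026.000000, DF = 0.754348, PV = 773.960902
Price P = sum_t PV_t = 864.467784


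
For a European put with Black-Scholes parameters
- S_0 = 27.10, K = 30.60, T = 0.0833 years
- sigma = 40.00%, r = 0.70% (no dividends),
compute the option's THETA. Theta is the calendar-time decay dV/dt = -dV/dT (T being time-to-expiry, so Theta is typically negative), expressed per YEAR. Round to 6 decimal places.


Answer: Theta = -4.407081

Derivation:
d1 = -0.9893650169; d2 = -1.1048119744
phi(d1) = 0.2445439818; exp(-qT) = 1.0000000000; exp(-rT) = 0.9994170700
Theta = -S*exp(-qT)*phi(d1)*sigma/(2*sqrt(T)) + r*K*exp(-rT)*N(-d2) - q*S*exp(-qT)*N(-d1)
N(-d1) = 0.8387577080; N(-d2) = 0.8653794646; sqrt(T) = 0.2886173938
Term 1 = -27.1000 * 1.0000000000 * 0.2445439818 * 0.4000 / (2 * 0.2886173938) = -4.5923371558
Term 2 = 0.0070 * 30.6000 * 0.9994170700 * 0.8653794646 = 0.1852562269
Term 3 = 0 (no dividend yield, q = 0)
Theta = -4.5923371558 + (0.1852562269) + (0.0000000000) = -4.407081


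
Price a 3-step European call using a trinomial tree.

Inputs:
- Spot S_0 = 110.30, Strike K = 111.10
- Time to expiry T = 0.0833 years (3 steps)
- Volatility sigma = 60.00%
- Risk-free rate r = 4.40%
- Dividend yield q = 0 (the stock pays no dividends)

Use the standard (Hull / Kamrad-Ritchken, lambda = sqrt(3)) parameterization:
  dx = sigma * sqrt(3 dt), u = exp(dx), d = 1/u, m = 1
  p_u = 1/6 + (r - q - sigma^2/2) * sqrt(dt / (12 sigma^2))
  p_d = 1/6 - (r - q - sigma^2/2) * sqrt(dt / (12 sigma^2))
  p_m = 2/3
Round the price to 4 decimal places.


Answer: Price = V(0,0) = 6.8563

Derivation:
dt = T/N = 0.027767; dx = sigma*sqrt(3*dt) = 0.173170
u = exp(dx) = 1.189069; d = 1/u = 0.840994
p_u = 0.155763, p_m = 0.666667, p_d = 0.177570
Discount per step: exp(-r*dt) = 0.998779
Stock lattice S(k, j) with j the centered position index:
  k=0: S(0,+0) = 110.3000
  k=1: S(1,-1) = 92.7617; S(1,+0) = 110.3000; S(1,+1) = 131.1543
  k=2: S(2,-2) = 78.0120; S(2,-1) = 92.7617; S(2,+0) = 110.3000; S(2,+1) = 131.1543; S(2,+2) = 155.9515
  k=3: S(3,-3) = 65.6077; S(3,-2) = 78.0120; S(3,-1) = 92.7617; S(3,+0) = 110.3000; S(3,+1) = 131.1543; S(3,+2) = 155.9515; S(3,+3) = 185.4370
Terminal payoffs V(N, j) = max(S_T - K, 0):
  V(3,-3) = 0.000000; V(3,-2) = 0.000000; V(3,-1) = 0.000000; V(3,+0) = 0.000000; V(3,+1) = 20.054283; V(3,+2) = 44.851459; V(3,+3) = 74.337006
Backward induction: V(k, j) = exp(-r*dt) * [p_u * V(k+1, j+1) + p_m * V(k+1, j) + p_d * V(k+1, j-1)]
  V(2,-2) = exp(-r*dt) * [p_u*0.000000 + p_m*0.000000 + p_d*0.000000] = 0.000000
  V(2,-1) = exp(-r*dt) * [p_u*0.000000 + p_m*0.000000 + p_d*0.000000] = 0.000000
  V(2,+0) = exp(-r*dt) * [p_u*20.054283 + p_m*0.000000 + p_d*0.000000] = 3.119908
  V(2,+1) = exp(-r*dt) * [p_u*44.851459 + p_m*20.054283 + p_d*0.000000] = 20.330881
  V(2,+2) = exp(-r*dt) * [p_u*74.337006 + p_m*44.851459 + p_d*20.054283] = 44.985998
  V(1,-1) = exp(-r*dt) * [p_u*3.119908 + p_m*0.000000 + p_d*0.000000] = 0.485374
  V(1,+0) = exp(-r*dt) * [p_u*20.330881 + p_m*3.119908 + p_d*0.000000] = 5.240339
  V(1,+1) = exp(-r*dt) * [p_u*44.985998 + p_m*20.330881 + p_d*3.119908] = 21.089311
  V(0,+0) = exp(-r*dt) * [p_u*21.089311 + p_m*5.240339 + p_d*0.485374] = 6.856307


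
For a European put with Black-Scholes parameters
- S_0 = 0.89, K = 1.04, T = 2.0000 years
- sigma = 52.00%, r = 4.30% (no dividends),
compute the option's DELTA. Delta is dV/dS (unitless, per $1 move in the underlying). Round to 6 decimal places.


Answer: Delta = -0.392487

Derivation:
d1 = 0.2728418709; d2 = -0.4625491815
phi(d1) = 0.3843660688; exp(-qT) = 1.0000000000; exp(-rT) = 0.9175942312
N(-d1) = 0.3924873859
Delta = -exp(-qT) * N(-d1) = -1.0000000000 * 0.3924873859 = -0.392487


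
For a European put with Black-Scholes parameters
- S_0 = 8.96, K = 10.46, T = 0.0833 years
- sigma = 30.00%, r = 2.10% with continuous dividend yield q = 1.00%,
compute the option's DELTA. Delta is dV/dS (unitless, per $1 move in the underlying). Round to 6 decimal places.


Answer: Delta = -0.957727

Derivation:
d1 = -1.7338228728; d2 = -1.8204080909
phi(d1) = 0.0887431169; exp(-qT) = 0.9991673468; exp(-rT) = 0.9982522291
N(-d1) = 0.9585252420
Delta = -exp(-qT) * N(-d1) = -0.9991673468 * 0.9585252420 = -0.957727


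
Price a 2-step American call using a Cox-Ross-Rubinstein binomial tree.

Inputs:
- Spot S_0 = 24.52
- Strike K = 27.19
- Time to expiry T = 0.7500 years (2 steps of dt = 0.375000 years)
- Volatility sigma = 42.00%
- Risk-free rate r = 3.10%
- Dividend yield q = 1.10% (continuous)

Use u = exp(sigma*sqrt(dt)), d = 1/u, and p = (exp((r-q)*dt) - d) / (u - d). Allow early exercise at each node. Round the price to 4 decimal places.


Answer: Price = V(0,0) = 2.7412

Derivation:
dt = T/N = 0.375000
u = exp(sigma*sqrt(dt)) = 1.293299; d = 1/u = 0.773216
p = (exp((r-q)*dt) - d) / (u - d) = 0.450528
Discount per step: exp(-r*dt) = 0.988442
Stock lattice S(k, i) with i counting down-moves:
  k=0: S(0,0) = 24.5200
  k=1: S(1,0) = 31.7117; S(1,1) = 18.9593
  k=2: S(2,0) = 41.0127; S(2,1) = 24.5200; S(2,2) = 14.6596
Terminal payoffs V(N, i) = max(S_T - K, 0):
  V(2,0) = 13.822707; V(2,1) = 0.000000; V(2,2) = 0.000000
Backward induction: V(k, i) = exp(-r*dt) * [p * V(k+1, i) + (1-p) * V(k+1, i+1)]; then take max(V_cont, immediate exercise) for American.
  V(1,0) = exp(-r*dt) * [p*13.822707 + (1-p)*0.000000] = 6.155541; exercise = 4.521695; V(1,0) = max -> 6.155541
  V(1,1) = exp(-r*dt) * [p*0.000000 + (1-p)*0.000000] = 0.000000; exercise = 0.000000; V(1,1) = max -> 0.000000
  V(0,0) = exp(-r*dt) * [p*6.155541 + (1-p)*0.000000] = 2.741191; exercise = 0.000000; V(0,0) = max -> 2.741191


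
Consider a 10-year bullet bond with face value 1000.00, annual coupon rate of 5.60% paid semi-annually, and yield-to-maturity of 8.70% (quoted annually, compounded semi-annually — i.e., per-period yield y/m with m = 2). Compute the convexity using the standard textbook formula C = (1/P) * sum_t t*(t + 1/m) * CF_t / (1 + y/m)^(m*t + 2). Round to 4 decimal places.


Coupon per period c = face * coupon_rate / m = 28.000000
Periods per year m = 2; per-period yield y/m = 0.043500
Number of cashflows N = 20
Cashflows (t years, CF_t, discount factor 1/(1+y/m)^(m*t), PV):
  t = 0.5000: CF_t = 28.000000, DF = 0.958313, PV = 26.832774
  t = 1.0000: CF_t = 28.000000, DF = 0.918365, PV = 25.714206
  t = 1.5000: CF_t = 28.000000, DF = 0.880081, PV = 24.642268
  t = 2.0000: CF_t = 28.000000, DF = 0.843393, PV = 23.615015
  t = 2.5000: CF_t = 28.000000, DF = 0.808235, PV = 22.630584
  t = 3.0000: CF_t = 28.000000, DF = 0.774543, PV = 21.687191
  t = 3.5000: CF_t = 28.000000, DF = 0.742254, PV = 20.783125
  t = 4.0000: CF_t = 28.000000, DF = 0.711312, PV = 19.916747
  t = 4.5000: CF_t = 28.000000, DF = 0.681660, PV = 19.086485
  t = 5.0000: CF_t = 28.000000, DF = 0.653244, PV = 18.290834
  t = 5.5000: CF_t = 28.000000, DF = 0.626013, PV = 17.528350
  t = 6.0000: CF_t = 28.000000, DF = 0.599916, PV = 16.797652
  t = 6.5000: CF_t = 28.000000, DF = 0.574908, PV = 16.097415
  t = 7.0000: CF_t = 28.000000, DF = 0.550942, PV = 15.426368
  t = 7.5000: CF_t = 28.000000, DF = 0.527975, PV = 14.783295
  t = 8.0000: CF_t = 28.000000, DF = 0.505965, PV = 14.167029
  t = 8.5000: CF_t = 28.000000, DF = 0.484873, PV = 13.576453
  t = 9.0000: CF_t = 28.000000, DF = 0.464661, PV = 13.010496
  t = 9.5000: CF_t = 28.000000, DF = 0.445290, PV = 12.468133
  t = 10.0000: CF_t = 1028.000000, DF = 0.426728, PV = 438.676174
Price P = sum_t PV_t = 795.730594
Convexity numerator sum_t t*(t + 1/m) * CF_t / (1+y/m)^(m*t + 2):
  t = 0.5000: term = 12.321134
  t = 1.0000: term = 35.422522
  t = 1.5000: term = 67.891752
  t = 2.0000: term = 108.435957
  t = 2.5000: term = 155.873440
  t = 3.0000: term = 209.125842
  t = 3.5000: term = 267.210787
  t = 4.0000: term = 329.235004
  t = 4.5000: term = 394.387882
  t = 5.0000: term = 461.935442
  t = 5.5000: term = 531.214691
  t = 6.0000: term = 601.628347
  t = 6.5000: term = 672.639902
  t = 7.0000: term = 743.769012
  t = 7.5000: term = 814.587186
  t = 8.0000: term = 884.713762
  t = 8.5000: term = 953.812153
  t = 9.0000: term = 1021.586342
  t = 9.5000: term = 1087.777610
  t = 10.0000: term = 42300.786168
Convexity = (1/P) * sum = 51654.354935 / 795.730594 = 64.914376

Answer: Convexity = 64.9144


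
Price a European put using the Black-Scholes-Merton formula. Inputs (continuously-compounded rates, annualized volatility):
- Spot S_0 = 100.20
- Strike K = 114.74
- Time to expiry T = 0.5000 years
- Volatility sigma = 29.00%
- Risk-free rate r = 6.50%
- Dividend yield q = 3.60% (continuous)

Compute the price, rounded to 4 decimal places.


Answer: Price = 16.3230

Derivation:
d1 = (ln(S/K) + (r - q + 0.5*sigma^2) * T) / (sigma * sqrt(T)) = -0.48754042
d2 = d1 - sigma * sqrt(T) = -0.69260139
exp(-rT) = 0.96802245; exp(-qT) = 0.98216103
P = K * exp(-rT) * N(-d2) - S_0 * exp(-qT) * N(-d1)
N(-d1) = 0.68706230; N(-d2) = 0.75572013
P = 114.7400 * 0.96802245 * 0.75572013 - 100.2000 * 0.98216103 * 0.68706230 = 16.3230


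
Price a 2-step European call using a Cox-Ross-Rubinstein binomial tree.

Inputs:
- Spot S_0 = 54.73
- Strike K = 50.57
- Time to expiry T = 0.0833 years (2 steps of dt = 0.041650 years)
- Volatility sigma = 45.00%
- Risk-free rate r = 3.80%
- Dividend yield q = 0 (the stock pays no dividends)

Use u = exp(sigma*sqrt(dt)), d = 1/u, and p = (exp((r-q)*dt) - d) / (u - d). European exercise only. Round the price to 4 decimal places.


Answer: Price = V(0,0) = 5.6445

Derivation:
dt = T/N = 0.041650
u = exp(sigma*sqrt(dt)) = 1.096187; d = 1/u = 0.912253
p = (exp((r-q)*dt) - d) / (u - d) = 0.485668
Discount per step: exp(-r*dt) = 0.998419
Stock lattice S(k, i) with i counting down-moves:
  k=0: S(0,0) = 54.7300
  k=1: S(1,0) = 59.9943; S(1,1) = 49.9276
  k=2: S(2,0) = 65.7649; S(2,1) = 54.7300; S(2,2) = 45.5466
Terminal payoffs V(N, i) = max(S_T - K, 0):
  V(2,0) = 15.194948; V(2,1) = 4.160000; V(2,2) = 0.000000
Backward induction: V(k, i) = exp(-r*dt) * [p * V(k+1, i) + (1-p) * V(k+1, i+1)].
  V(1,0) = exp(-r*dt) * [p*15.194948 + (1-p)*4.160000] = 9.504270
  V(1,1) = exp(-r*dt) * [p*4.160000 + (1-p)*0.000000] = 2.017185
  V(0,0) = exp(-r*dt) * [p*9.504270 + (1-p)*2.017185] = 5.644484


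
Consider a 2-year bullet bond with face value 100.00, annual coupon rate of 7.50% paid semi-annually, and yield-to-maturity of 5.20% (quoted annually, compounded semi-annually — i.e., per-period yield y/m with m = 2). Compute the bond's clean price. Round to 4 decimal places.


Coupon per period c = face * coupon_rate / m = 3.750000
Periods per year m = 2; per-period yield y/m = 0.026000
Number of cashflows N = 4
Cashflows (t years, CF_t, discount factor 1/(1+y/m)^(m*t), PV):
  t = 0.5000: CF_t = 3.750000, DF = 0.974659, PV = 3.654971
  t = 1.0000: CF_t = 3.750000, DF = 0.949960, PV = 3.562350
  t = 1.5000: CF_t = 3.750000, DF = 0.925887, PV = 3.472076
  t = 2.0000: CF_t = 103.750000, DF = 0.902424, PV = 93.626473
Price P = sum_t PV_t = 104.315869

Answer: Price = 104.3159


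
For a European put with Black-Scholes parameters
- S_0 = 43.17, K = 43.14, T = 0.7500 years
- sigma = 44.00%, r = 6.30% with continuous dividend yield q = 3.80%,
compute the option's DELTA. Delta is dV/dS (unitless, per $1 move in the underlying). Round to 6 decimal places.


Answer: Delta = -0.393195

Derivation:
d1 = 0.2415559221; d2 = -0.1394952555
phi(d1) = 0.3874714288; exp(-qT) = 0.9719022941; exp(-rT) = 0.9538489056
N(-d1) = 0.4045621399
Delta = -exp(-qT) * N(-d1) = -0.9719022941 * 0.4045621399 = -0.393195


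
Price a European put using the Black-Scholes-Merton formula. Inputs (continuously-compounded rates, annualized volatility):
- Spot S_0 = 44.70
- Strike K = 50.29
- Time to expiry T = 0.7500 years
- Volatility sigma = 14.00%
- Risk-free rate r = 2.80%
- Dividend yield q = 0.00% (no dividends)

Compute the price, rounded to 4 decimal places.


d1 = (ln(S/K) + (r - q + 0.5*sigma^2) * T) / (sigma * sqrt(T)) = -0.73804127
d2 = d1 - sigma * sqrt(T) = -0.85928483
exp(-rT) = 0.97921896; exp(-qT) = 1.00000000
P = K * exp(-rT) * N(-d2) - S_0 * exp(-qT) * N(-d1)
N(-d1) = 0.76975531; N(-d2) = 0.80490830
P = 50.2900 * 0.97921896 * 0.80490830 - 44.7000 * 1.00000000 * 0.76975531 = 5.2296

Answer: Price = 5.2296


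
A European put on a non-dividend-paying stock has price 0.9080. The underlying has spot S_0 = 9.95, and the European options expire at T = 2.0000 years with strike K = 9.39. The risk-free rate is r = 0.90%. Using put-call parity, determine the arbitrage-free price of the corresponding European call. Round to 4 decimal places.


Answer: Call price = 1.6355

Derivation:
Put-call parity: C - P = S_0 * exp(-qT) - K * exp(-rT).
S_0 * exp(-qT) = 9.9500 * 1.00000000 = 9.95000000
K * exp(-rT) = 9.3900 * 0.98216103 = 9.22249209
C = P + S*exp(-qT) - K*exp(-rT)
C = 0.9080 + 9.95000000 - 9.22249209 = 1.6355


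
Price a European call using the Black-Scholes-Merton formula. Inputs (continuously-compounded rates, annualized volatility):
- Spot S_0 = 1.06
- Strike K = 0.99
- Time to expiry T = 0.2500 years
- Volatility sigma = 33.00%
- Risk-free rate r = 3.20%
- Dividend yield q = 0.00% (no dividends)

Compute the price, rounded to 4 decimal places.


Answer: Price = 0.1131

Derivation:
d1 = (ln(S/K) + (r - q + 0.5*sigma^2) * T) / (sigma * sqrt(T)) = 0.54504087
d2 = d1 - sigma * sqrt(T) = 0.38004087
exp(-rT) = 0.99203191; exp(-qT) = 1.00000000
C = S_0 * exp(-qT) * N(d1) - K * exp(-rT) * N(d2)
N(d1) = 0.70713730; N(d2) = 0.64804246
C = 1.0600 * 1.00000000 * 0.70713730 - 0.9900 * 0.99203191 * 0.64804246 = 0.1131


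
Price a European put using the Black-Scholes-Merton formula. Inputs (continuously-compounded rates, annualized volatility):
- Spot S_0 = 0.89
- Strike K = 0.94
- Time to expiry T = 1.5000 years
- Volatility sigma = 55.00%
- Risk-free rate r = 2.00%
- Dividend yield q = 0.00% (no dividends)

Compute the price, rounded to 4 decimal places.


Answer: Price = 0.2489

Derivation:
d1 = (ln(S/K) + (r - q + 0.5*sigma^2) * T) / (sigma * sqrt(T)) = 0.30019846
d2 = d1 - sigma * sqrt(T) = -0.37341122
exp(-rT) = 0.97044553; exp(-qT) = 1.00000000
P = K * exp(-rT) * N(-d2) - S_0 * exp(-qT) * N(-d1)
N(-d1) = 0.38201289; N(-d2) = 0.64557880
P = 0.9400 * 0.97044553 * 0.64557880 - 0.8900 * 1.00000000 * 0.38201289 = 0.2489


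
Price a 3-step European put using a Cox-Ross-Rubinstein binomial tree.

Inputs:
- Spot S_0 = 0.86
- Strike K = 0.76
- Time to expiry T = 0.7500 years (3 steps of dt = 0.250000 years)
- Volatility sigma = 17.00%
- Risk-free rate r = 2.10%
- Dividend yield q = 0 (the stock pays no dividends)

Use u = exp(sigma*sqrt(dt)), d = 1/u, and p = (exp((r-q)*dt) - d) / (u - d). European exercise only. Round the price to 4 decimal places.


dt = T/N = 0.250000
u = exp(sigma*sqrt(dt)) = 1.088717; d = 1/u = 0.918512
p = (exp((r-q)*dt) - d) / (u - d) = 0.509689
Discount per step: exp(-r*dt) = 0.994764
Stock lattice S(k, i) with i counting down-moves:
  k=0: S(0,0) = 0.8600
  k=1: S(1,0) = 0.9363; S(1,1) = 0.7899
  k=2: S(2,0) = 1.0194; S(2,1) = 0.8600; S(2,2) = 0.7256
  k=3: S(3,0) = 1.1098; S(3,1) = 0.9363; S(3,2) = 0.7899; S(3,3) = 0.6664
Terminal payoffs V(N, i) = max(K - S_T, 0):
  V(3,0) = 0.000000; V(3,1) = 0.000000; V(3,2) = 0.000000; V(3,3) = 0.093572
Backward induction: V(k, i) = exp(-r*dt) * [p * V(k+1, i) + (1-p) * V(k+1, i+1)].
  V(2,0) = exp(-r*dt) * [p*0.000000 + (1-p)*0.000000] = 0.000000
  V(2,1) = exp(-r*dt) * [p*0.000000 + (1-p)*0.000000] = 0.000000
  V(2,2) = exp(-r*dt) * [p*0.000000 + (1-p)*0.093572] = 0.045639
  V(1,0) = exp(-r*dt) * [p*0.000000 + (1-p)*0.000000] = 0.000000
  V(1,1) = exp(-r*dt) * [p*0.000000 + (1-p)*0.045639] = 0.022260
  V(0,0) = exp(-r*dt) * [p*0.000000 + (1-p)*0.022260] = 0.010857

Answer: Price = V(0,0) = 0.0109


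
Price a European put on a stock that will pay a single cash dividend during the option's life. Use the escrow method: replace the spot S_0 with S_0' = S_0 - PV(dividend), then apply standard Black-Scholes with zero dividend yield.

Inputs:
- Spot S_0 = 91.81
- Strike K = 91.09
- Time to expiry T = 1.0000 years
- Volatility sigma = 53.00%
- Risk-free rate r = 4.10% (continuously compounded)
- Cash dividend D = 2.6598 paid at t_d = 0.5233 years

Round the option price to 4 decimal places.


Answer: Price = 17.5828

Derivation:
PV(D) = D * exp(-r * t_d) = 2.6598 * 0.97877323 = 2.60334103
S_0' = S_0 - PV(D) = 91.8100 - 2.60334103 = 89.20665897
d1 = (ln(S_0'/K) + (r + sigma^2/2)*T) / (sigma*sqrt(T)) = 0.30293898
d2 = d1 - sigma*sqrt(T) = -0.22706102
exp(-rT) = 0.95982913
N(-d1) = 0.38096818; N(-d2) = 0.58981185
P = K * exp(-rT) * N(-d2) - S_0' * N(-d1) = 91.0900 * 0.95982913 * 0.58981185 - 89.20665897 * 0.38096818 = 17.5828


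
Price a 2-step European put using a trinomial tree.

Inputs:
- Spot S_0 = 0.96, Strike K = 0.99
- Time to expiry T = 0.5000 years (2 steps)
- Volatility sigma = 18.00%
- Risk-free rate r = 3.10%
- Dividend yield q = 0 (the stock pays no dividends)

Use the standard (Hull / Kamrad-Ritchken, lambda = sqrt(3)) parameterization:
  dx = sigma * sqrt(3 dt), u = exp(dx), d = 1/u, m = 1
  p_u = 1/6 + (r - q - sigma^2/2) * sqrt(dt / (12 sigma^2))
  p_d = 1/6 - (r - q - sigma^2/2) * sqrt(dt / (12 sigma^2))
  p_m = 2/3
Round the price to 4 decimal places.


dt = T/N = 0.250000; dx = sigma*sqrt(3*dt) = 0.155885
u = exp(dx) = 1.168691; d = 1/u = 0.855658
p_u = 0.178534, p_m = 0.666667, p_d = 0.154799
Discount per step: exp(-r*dt) = 0.992280
Stock lattice S(k, j) with j the centered position index:
  k=0: S(0,+0) = 0.9600
  k=1: S(1,-1) = 0.8214; S(1,+0) = 0.9600; S(1,+1) = 1.1219
  k=2: S(2,-2) = 0.7029; S(2,-1) = 0.8214; S(2,+0) = 0.9600; S(2,+1) = 1.1219; S(2,+2) = 1.3112
Terminal payoffs V(N, j) = max(K - S_T, 0):
  V(2,-2) = 0.287135; V(2,-1) = 0.168568; V(2,+0) = 0.030000; V(2,+1) = 0.000000; V(2,+2) = 0.000000
Backward induction: V(k, j) = exp(-r*dt) * [p_u * V(k+1, j+1) + p_m * V(k+1, j) + p_d * V(k+1, j-1)]
  V(1,-1) = exp(-r*dt) * [p_u*0.030000 + p_m*0.168568 + p_d*0.287135] = 0.160931
  V(1,+0) = exp(-r*dt) * [p_u*0.000000 + p_m*0.030000 + p_d*0.168568] = 0.045738
  V(1,+1) = exp(-r*dt) * [p_u*0.000000 + p_m*0.000000 + p_d*0.030000] = 0.004608
  V(0,+0) = exp(-r*dt) * [p_u*0.004608 + p_m*0.045738 + p_d*0.160931] = 0.055793

Answer: Price = V(0,0) = 0.0558


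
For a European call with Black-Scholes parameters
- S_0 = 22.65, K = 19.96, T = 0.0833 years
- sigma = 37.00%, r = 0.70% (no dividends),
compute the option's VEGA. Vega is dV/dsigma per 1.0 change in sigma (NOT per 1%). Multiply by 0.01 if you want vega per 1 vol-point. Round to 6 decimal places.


Answer: Vega = 1.204804

Derivation:
d1 = 1.2427803177; d2 = 1.1359918820
phi(d1) = 0.1843000778; exp(-qT) = 1.0000000000; exp(-rT) = 0.9994170700
Vega = S * exp(-qT) * phi(d1) * sqrt(T) = 22.6500 * 1.0000000000 * 0.1843000778 * 0.2886173938 = 1.204804


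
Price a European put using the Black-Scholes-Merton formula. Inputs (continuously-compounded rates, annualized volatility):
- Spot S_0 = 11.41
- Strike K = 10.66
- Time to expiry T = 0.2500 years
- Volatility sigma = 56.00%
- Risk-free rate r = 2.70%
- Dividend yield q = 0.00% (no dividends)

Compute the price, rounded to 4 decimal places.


d1 = (ln(S/K) + (r - q + 0.5*sigma^2) * T) / (sigma * sqrt(T)) = 0.40693480
d2 = d1 - sigma * sqrt(T) = 0.12693480
exp(-rT) = 0.99327273; exp(-qT) = 1.00000000
P = K * exp(-rT) * N(-d2) - S_0 * exp(-qT) * N(-d1)
N(-d1) = 0.34202794; N(-d2) = 0.44949600
P = 10.6600 * 0.99327273 * 0.44949600 - 11.4100 * 1.00000000 * 0.34202794 = 0.8569

Answer: Price = 0.8569


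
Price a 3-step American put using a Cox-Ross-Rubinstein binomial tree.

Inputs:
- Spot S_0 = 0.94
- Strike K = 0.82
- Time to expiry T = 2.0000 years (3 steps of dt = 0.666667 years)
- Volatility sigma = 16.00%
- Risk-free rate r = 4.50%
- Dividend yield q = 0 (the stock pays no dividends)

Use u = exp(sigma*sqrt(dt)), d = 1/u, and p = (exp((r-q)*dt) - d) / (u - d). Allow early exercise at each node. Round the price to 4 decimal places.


Answer: Price = V(0,0) = 0.0157

Derivation:
dt = T/N = 0.666667
u = exp(sigma*sqrt(dt)) = 1.139557; d = 1/u = 0.877534
p = (exp((r-q)*dt) - d) / (u - d) = 0.583615
Discount per step: exp(-r*dt) = 0.970446
Stock lattice S(k, i) with i counting down-moves:
  k=0: S(0,0) = 0.9400
  k=1: S(1,0) = 1.0712; S(1,1) = 0.8249
  k=2: S(2,0) = 1.2207; S(2,1) = 0.9400; S(2,2) = 0.7239
  k=3: S(3,0) = 1.3910; S(3,1) = 1.0712; S(3,2) = 0.8249; S(3,3) = 0.6352
Terminal payoffs V(N, i) = max(K - S_T, 0):
  V(3,0) = 0.000000; V(3,1) = 0.000000; V(3,2) = 0.000000; V(3,3) = 0.184786
Backward induction: V(k, i) = exp(-r*dt) * [p * V(k+1, i) + (1-p) * V(k+1, i+1)]; then take max(V_cont, immediate exercise) for American.
  V(2,0) = exp(-r*dt) * [p*0.000000 + (1-p)*0.000000] = 0.000000; exercise = 0.000000; V(2,0) = max -> 0.000000
  V(2,1) = exp(-r*dt) * [p*0.000000 + (1-p)*0.000000] = 0.000000; exercise = 0.000000; V(2,1) = max -> 0.000000
  V(2,2) = exp(-r*dt) * [p*0.000000 + (1-p)*0.184786] = 0.074668; exercise = 0.096138; V(2,2) = max -> 0.096138
  V(1,0) = exp(-r*dt) * [p*0.000000 + (1-p)*0.000000] = 0.000000; exercise = 0.000000; V(1,0) = max -> 0.000000
  V(1,1) = exp(-r*dt) * [p*0.000000 + (1-p)*0.096138] = 0.038847; exercise = 0.000000; V(1,1) = max -> 0.038847
  V(0,0) = exp(-r*dt) * [p*0.000000 + (1-p)*0.038847] = 0.015697; exercise = 0.000000; V(0,0) = max -> 0.015697


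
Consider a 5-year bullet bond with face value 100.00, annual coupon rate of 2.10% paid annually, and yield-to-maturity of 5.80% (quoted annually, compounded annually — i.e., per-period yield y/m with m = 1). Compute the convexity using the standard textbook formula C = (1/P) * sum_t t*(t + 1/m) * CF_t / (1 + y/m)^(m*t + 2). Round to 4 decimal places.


Coupon per period c = face * coupon_rate / m = 2.100000
Periods per year m = 1; per-period yield y/m = 0.058000
Number of cashflows N = 5
Cashflows (t years, CF_t, discount factor 1/(1+y/m)^(m*t), PV):
  t = 1.0000: CF_t = 2.100000, DF = 0.945180, PV = 1.984877
  t = 2.0000: CF_t = 2.100000, DF = 0.893364, PV = 1.876065
  t = 3.0000: CF_t = 2.100000, DF = 0.844390, PV = 1.773219
  t = 4.0000: CF_t = 2.100000, DF = 0.798100, PV = 1.676010
  t = 5.0000: CF_t = 102.100000, DF = 0.754348, PV = 77.018916
Price P = sum_t PV_t = 84.329087
Convexity numerator sum_t t*(t + 1/m) * CF_t / (1+y/m)^(m*t + 2):
  t = 1.0000: term = 3.546437
  t = 2.0000: term = 10.056060
  t = 3.0000: term = 19.009566
  t = 4.0000: term = 29.945756
  t = 5.0000: term = 2064.178845
Convexity = (1/P) * sum = 2126.736665 / 84.329087 = 25.219491

Answer: Convexity = 25.2195


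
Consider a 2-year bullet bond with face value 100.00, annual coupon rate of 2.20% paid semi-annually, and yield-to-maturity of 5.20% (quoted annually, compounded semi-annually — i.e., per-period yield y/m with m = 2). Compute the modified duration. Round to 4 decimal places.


Answer: Modified duration = 1.9167

Derivation:
Coupon per period c = face * coupon_rate / m = 1.100000
Periods per year m = 2; per-period yield y/m = 0.026000
Number of cashflows N = 4
Cashflows (t years, CF_t, discount factor 1/(1+y/m)^(m*t), PV):
  t = 0.5000: CF_t = 1.100000, DF = 0.974659, PV = 1.072125
  t = 1.0000: CF_t = 1.100000, DF = 0.949960, PV = 1.044956
  t = 1.5000: CF_t = 1.100000, DF = 0.925887, PV = 1.018476
  t = 2.0000: CF_t = 101.100000, DF = 0.902424, PV = 91.235050
Price P = sum_t PV_t = 94.370606
First compute Macaulay numerator sum_t t * PV_t:
  t * PV_t at t = 0.5000: 0.536062
  t * PV_t at t = 1.0000: 1.044956
  t * PV_t at t = 1.5000: 1.527713
  t * PV_t at t = 2.0000: 182.470099
Macaulay duration D = 185.578831 / 94.370606 = 1.966490
Modified duration = D / (1 + y/m) = 1.966490 / (1 + 0.026000) = 1.916657


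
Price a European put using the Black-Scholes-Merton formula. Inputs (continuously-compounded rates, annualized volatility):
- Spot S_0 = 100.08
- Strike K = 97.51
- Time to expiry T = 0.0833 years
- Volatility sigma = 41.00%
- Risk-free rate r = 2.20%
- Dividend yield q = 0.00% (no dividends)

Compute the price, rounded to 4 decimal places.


Answer: Price = 3.4109

Derivation:
d1 = (ln(S/K) + (r - q + 0.5*sigma^2) * T) / (sigma * sqrt(T)) = 0.29449820
d2 = d1 - sigma * sqrt(T) = 0.17616507
exp(-rT) = 0.99816908; exp(-qT) = 1.00000000
P = K * exp(-rT) * N(-d2) - S_0 * exp(-qT) * N(-d1)
N(-d1) = 0.38418862; N(-d2) = 0.43008213
P = 97.5100 * 0.99816908 * 0.43008213 - 100.0800 * 1.00000000 * 0.38418862 = 3.4109
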